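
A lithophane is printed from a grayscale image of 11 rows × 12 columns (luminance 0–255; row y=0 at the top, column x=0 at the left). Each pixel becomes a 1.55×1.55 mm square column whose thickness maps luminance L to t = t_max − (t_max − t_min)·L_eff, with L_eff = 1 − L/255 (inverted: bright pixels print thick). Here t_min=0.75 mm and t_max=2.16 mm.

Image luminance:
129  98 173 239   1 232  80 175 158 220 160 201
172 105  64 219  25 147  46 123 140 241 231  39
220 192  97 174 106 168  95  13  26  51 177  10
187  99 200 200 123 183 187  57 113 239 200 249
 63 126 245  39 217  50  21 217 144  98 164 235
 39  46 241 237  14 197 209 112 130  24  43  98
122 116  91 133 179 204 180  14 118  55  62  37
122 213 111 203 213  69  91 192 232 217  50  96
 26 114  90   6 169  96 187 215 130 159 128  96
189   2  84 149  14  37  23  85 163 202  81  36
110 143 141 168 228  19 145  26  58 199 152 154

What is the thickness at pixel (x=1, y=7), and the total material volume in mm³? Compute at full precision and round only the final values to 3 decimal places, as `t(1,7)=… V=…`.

t(1,7)=1.928 V=462.846

span = t_max - t_min = 2.16 - 0.75 = 1.410
L(1,7) = 213, L_eff = 1 - 213/255 = 0.164706 (inverted)
t(1,7) = 2.16 - 1.410·0.164706 = 1.928
Σt over all 11·12 pixels = 1637539/8500 ≈ 192.6516471
V = pitch²·Σt = 1.55²·1637539/8500 = 462.846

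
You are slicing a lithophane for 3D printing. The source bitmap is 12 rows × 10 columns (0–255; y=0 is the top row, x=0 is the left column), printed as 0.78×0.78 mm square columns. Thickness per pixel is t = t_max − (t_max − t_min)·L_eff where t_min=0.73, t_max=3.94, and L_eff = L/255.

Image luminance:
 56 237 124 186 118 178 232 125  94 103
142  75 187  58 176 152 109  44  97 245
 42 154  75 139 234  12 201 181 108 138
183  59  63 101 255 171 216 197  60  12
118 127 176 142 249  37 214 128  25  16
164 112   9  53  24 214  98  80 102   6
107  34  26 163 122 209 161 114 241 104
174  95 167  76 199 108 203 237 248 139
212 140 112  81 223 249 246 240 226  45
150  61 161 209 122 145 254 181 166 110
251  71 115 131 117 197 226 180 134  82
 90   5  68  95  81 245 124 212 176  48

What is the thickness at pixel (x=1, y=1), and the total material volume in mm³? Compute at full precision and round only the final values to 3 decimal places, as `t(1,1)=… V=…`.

span = t_max - t_min = 3.94 - 0.73 = 3.210
L(1,1) = 75, L_eff = 75/255 = 0.294118
t(1,1) = 3.94 - 3.210·0.294118 = 2.996
Σt over all 12·10 pixels = 2270313/8500 ≈ 267.0956471
V = pitch²·Σt = 0.78²·2270313/8500 = 162.501

t(1,1)=2.996 V=162.501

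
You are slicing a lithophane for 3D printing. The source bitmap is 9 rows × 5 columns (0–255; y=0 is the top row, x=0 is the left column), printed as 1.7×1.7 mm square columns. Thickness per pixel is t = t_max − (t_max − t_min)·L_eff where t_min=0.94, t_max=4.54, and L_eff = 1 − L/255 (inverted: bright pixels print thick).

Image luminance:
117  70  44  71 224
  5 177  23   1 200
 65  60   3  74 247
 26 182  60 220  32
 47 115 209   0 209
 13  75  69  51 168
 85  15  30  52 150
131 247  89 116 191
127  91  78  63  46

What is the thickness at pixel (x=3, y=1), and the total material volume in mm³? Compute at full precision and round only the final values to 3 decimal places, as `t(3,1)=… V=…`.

span = t_max - t_min = 4.54 - 0.94 = 3.600
L(3,1) = 1, L_eff = 1 - 1/255 = 0.996078 (inverted)
t(3,1) = 4.54 - 3.600·0.996078 = 0.954
Σt over all 9·5 pixels = 88371/850 ≈ 103.9658824
V = pitch²·Σt = 1.7²·88371/850 = 300.461

t(3,1)=0.954 V=300.461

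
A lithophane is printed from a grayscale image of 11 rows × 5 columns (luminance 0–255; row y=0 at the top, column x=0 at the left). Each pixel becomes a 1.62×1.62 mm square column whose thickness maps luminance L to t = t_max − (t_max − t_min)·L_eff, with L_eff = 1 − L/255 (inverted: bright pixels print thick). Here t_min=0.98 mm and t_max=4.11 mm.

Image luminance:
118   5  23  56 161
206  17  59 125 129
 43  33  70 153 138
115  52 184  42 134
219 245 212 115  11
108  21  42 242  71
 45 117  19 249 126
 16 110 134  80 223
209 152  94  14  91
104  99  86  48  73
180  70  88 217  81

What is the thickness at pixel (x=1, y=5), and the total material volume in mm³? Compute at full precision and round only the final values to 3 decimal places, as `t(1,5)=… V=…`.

span = t_max - t_min = 4.11 - 0.98 = 3.130
L(1,5) = 21, L_eff = 1 - 21/255 = 0.917647 (inverted)
t(1,5) = 4.11 - 3.130·0.917647 = 1.238
Σt over all 11·5 pixels = 267751/2125 ≈ 126.0004706
V = pitch²·Σt = 1.62²·267751/2125 = 330.676

t(1,5)=1.238 V=330.676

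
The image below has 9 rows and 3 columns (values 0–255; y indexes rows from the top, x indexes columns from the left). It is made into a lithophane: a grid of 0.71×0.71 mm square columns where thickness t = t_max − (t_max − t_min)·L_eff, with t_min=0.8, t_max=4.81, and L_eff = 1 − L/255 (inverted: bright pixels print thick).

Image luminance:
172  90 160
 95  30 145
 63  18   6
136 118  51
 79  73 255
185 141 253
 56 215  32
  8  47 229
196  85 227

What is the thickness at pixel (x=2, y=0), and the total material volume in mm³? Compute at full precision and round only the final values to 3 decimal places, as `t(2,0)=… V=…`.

span = t_max - t_min = 4.81 - 0.8 = 4.010
L(2,0) = 160, L_eff = 1 - 160/255 = 0.372549 (inverted)
t(2,0) = 4.81 - 4.010·0.372549 = 3.316
Σt over all 9·3 pixels = 121331/1700 ≈ 71.3711765
V = pitch²·Σt = 0.71²·121331/1700 = 35.978

t(2,0)=3.316 V=35.978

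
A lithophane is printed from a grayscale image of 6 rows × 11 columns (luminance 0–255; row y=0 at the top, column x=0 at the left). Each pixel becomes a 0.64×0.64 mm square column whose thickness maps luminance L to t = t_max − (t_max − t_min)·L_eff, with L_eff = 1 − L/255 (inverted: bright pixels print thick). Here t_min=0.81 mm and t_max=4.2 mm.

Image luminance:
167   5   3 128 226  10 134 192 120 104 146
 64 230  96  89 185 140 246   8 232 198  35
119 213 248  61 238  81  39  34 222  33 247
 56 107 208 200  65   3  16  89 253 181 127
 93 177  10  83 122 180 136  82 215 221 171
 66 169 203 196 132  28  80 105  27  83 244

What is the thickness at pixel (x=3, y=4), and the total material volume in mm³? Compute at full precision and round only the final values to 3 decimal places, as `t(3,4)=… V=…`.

t(3,4)=1.913 V=67.752

span = t_max - t_min = 4.2 - 0.81 = 3.390
L(3,4) = 83, L_eff = 1 - 83/255 = 0.674510 (inverted)
t(3,4) = 4.2 - 3.390·0.674510 = 1.913
Σt over all 6·11 pixels = 1405983/8500 ≈ 165.4097647
V = pitch²·Σt = 0.64²·1405983/8500 = 67.752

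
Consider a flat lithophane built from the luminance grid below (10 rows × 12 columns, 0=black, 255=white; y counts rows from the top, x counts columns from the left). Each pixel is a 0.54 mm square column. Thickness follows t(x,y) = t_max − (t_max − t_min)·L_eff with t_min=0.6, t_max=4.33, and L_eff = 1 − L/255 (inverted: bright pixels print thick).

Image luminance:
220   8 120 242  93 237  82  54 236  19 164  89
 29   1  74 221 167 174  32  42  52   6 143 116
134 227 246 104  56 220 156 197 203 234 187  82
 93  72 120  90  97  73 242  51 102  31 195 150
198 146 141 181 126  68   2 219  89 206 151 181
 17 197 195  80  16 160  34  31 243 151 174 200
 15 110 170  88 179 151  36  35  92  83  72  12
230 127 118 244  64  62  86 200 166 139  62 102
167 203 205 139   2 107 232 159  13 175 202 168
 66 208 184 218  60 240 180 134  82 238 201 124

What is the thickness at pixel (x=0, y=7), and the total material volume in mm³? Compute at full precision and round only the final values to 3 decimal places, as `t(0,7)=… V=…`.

span = t_max - t_min = 4.33 - 0.6 = 3.730
L(0,7) = 230, L_eff = 1 - 230/255 = 0.098039 (inverted)
t(0,7) = 4.33 - 3.730·0.098039 = 3.964
Σt over all 10·12 pixels = 7632047/25500 ≈ 299.2959608
V = pitch²·Σt = 0.54²·7632047/25500 = 87.275

t(0,7)=3.964 V=87.275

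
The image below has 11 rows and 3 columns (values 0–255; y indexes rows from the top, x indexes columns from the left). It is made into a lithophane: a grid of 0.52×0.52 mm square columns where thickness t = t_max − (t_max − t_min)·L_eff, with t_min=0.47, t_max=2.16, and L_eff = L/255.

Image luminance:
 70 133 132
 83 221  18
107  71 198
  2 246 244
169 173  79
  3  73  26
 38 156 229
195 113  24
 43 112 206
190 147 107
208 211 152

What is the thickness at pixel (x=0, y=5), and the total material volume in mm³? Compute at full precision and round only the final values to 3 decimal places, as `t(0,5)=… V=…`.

span = t_max - t_min = 2.16 - 0.47 = 1.690
L(0,5) = 3, L_eff = 3/255 = 0.011765
t(0,5) = 2.16 - 1.690·0.011765 = 2.140
Σt over all 11·3 pixels = 370463/8500 ≈ 43.5838824
V = pitch²·Σt = 0.52²·370463/8500 = 11.785

t(0,5)=2.140 V=11.785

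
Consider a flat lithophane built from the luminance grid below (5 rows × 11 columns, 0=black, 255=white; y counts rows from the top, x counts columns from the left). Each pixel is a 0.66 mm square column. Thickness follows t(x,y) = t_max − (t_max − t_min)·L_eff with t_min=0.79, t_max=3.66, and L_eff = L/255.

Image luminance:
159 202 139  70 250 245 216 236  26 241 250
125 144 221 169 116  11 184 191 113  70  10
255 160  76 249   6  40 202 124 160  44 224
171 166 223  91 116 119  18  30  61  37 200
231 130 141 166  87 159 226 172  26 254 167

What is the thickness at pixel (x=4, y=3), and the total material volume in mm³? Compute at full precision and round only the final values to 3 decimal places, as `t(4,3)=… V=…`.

span = t_max - t_min = 3.66 - 0.79 = 2.870
L(4,3) = 116, L_eff = 116/255 = 0.454902
t(4,3) = 3.66 - 2.870·0.454902 = 2.354
Σt over all 5·11 pixels = 2860397/25500 ≈ 112.1724314
V = pitch²·Σt = 0.66²·2860397/25500 = 48.862

t(4,3)=2.354 V=48.862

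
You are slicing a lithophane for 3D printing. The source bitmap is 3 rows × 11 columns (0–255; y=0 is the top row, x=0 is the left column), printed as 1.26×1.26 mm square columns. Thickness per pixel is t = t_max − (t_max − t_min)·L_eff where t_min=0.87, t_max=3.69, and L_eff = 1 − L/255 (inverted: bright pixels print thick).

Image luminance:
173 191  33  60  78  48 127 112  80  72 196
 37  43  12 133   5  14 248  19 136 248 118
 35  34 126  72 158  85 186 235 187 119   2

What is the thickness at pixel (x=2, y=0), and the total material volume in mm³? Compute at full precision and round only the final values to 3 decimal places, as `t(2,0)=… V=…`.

span = t_max - t_min = 3.69 - 0.87 = 2.820
L(2,0) = 33, L_eff = 1 - 33/255 = 0.870588 (inverted)
t(2,0) = 3.69 - 2.820·0.870588 = 1.235
Σt over all 3·11 pixels = 565703/8500 ≈ 66.5532941
V = pitch²·Σt = 1.26²·565703/8500 = 105.660

t(2,0)=1.235 V=105.660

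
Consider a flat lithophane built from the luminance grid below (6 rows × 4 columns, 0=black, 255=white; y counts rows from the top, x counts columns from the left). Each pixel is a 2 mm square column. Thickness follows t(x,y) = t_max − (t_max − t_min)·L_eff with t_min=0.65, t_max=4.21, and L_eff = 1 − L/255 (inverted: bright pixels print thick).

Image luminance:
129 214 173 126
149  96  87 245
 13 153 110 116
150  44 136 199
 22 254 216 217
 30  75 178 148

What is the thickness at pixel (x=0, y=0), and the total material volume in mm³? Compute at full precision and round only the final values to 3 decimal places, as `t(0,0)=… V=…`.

t(0,0)=2.451 V=245.565

span = t_max - t_min = 4.21 - 0.65 = 3.560
L(0,0) = 129, L_eff = 1 - 129/255 = 0.494118 (inverted)
t(0,0) = 4.21 - 3.560·0.494118 = 2.451
Σt over all 6·4 pixels = 78274/1275 ≈ 61.3913725
V = pitch²·Σt = 2²·78274/1275 = 245.565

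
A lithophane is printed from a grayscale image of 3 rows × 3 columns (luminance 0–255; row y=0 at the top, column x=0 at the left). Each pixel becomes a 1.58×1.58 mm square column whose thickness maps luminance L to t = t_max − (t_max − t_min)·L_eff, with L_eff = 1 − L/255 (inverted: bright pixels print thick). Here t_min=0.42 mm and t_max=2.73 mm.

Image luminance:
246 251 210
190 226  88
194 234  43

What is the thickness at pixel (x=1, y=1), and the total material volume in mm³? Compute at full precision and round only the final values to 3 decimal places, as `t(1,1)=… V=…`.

span = t_max - t_min = 2.73 - 0.42 = 2.310
L(1,1) = 226, L_eff = 1 - 226/255 = 0.113725 (inverted)
t(1,1) = 2.73 - 2.310·0.113725 = 2.467
Σt over all 3·3 pixels = 40411/2125 ≈ 19.0169412
V = pitch²·Σt = 1.58²·40411/2125 = 47.474

t(1,1)=2.467 V=47.474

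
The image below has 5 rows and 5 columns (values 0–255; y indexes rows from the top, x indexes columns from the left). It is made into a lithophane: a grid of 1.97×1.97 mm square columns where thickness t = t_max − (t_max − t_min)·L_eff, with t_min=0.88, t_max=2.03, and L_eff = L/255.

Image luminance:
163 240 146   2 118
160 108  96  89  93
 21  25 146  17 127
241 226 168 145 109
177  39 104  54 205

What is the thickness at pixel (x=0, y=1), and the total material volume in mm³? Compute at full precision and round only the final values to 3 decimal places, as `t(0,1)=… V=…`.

t(0,1)=1.308 V=144.117

span = t_max - t_min = 2.03 - 0.88 = 1.150
L(0,1) = 160, L_eff = 160/255 = 0.627451
t(0,1) = 2.03 - 1.150·0.627451 = 1.308
Σt over all 5·5 pixels = 47347/1275 ≈ 37.1349020
V = pitch²·Σt = 1.97²·47347/1275 = 144.117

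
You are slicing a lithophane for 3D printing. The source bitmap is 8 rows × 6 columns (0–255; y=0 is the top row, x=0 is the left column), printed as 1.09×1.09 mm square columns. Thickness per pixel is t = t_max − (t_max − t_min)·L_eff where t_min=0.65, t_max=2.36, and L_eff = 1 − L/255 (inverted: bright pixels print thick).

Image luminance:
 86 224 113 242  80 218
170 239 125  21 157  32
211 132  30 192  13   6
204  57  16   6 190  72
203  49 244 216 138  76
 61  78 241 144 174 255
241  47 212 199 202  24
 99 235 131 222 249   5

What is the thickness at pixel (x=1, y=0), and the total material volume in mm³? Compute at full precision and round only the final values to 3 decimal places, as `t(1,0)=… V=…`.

t(1,0)=2.152 V=89.501

span = t_max - t_min = 2.36 - 0.65 = 1.710
L(1,0) = 224, L_eff = 1 - 224/255 = 0.121569 (inverted)
t(1,0) = 2.36 - 1.710·0.121569 = 2.152
Σt over all 8·6 pixels = 640317/8500 ≈ 75.3314118
V = pitch²·Σt = 1.09²·640317/8500 = 89.501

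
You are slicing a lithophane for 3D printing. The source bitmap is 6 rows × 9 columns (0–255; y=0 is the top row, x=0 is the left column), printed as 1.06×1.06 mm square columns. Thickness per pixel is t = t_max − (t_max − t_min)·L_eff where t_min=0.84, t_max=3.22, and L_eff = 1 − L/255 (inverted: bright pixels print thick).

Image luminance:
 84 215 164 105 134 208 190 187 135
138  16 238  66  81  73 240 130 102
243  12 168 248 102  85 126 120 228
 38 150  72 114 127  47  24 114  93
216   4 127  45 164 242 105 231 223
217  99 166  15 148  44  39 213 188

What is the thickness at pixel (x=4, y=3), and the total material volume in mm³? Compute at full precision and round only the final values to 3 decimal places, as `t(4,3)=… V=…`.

t(4,3)=2.025 V=125.455

span = t_max - t_min = 3.22 - 0.84 = 2.380
L(4,3) = 127, L_eff = 1 - 127/255 = 0.501961 (inverted)
t(4,3) = 3.22 - 2.380·0.501961 = 2.025
Σt over all 6·9 pixels = 83741/750 ≈ 111.6546667
V = pitch²·Σt = 1.06²·83741/750 = 125.455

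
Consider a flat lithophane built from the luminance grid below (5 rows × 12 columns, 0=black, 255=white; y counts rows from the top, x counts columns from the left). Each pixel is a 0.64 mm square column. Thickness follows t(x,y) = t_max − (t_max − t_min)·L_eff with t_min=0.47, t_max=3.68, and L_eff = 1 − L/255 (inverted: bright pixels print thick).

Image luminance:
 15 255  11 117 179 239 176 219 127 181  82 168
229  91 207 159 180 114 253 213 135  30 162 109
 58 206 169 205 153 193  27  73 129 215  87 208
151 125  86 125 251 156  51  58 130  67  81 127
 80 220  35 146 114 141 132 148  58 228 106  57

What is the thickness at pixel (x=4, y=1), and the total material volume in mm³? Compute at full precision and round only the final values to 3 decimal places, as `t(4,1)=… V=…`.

t(4,1)=2.736 V=54.073

span = t_max - t_min = 3.68 - 0.47 = 3.210
L(4,1) = 180, L_eff = 1 - 180/255 = 0.294118 (inverted)
t(4,1) = 3.68 - 3.210·0.294118 = 2.736
Σt over all 5·12 pixels = 1122129/8500 ≈ 132.0151765
V = pitch²·Σt = 0.64²·1122129/8500 = 54.073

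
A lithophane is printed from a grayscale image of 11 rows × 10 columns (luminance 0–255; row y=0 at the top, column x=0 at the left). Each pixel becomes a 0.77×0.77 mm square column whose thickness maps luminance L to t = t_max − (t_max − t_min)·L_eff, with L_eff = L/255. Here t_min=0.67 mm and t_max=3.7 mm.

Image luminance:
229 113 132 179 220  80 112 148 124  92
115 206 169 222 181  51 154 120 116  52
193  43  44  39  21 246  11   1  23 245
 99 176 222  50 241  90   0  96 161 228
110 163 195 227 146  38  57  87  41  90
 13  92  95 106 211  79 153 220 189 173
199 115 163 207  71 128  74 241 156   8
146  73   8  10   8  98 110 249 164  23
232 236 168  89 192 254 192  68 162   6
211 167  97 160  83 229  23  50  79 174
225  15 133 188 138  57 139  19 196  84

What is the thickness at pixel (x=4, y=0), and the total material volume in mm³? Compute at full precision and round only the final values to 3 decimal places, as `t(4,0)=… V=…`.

t(4,0)=1.086 V=143.765

span = t_max - t_min = 3.7 - 0.67 = 3.030
L(4,0) = 220, L_eff = 220/255 = 0.862745
t(4,0) = 3.7 - 3.030·0.862745 = 1.086
Σt over all 11·10 pixels = 1030527/4250 ≈ 242.4769412
V = pitch²·Σt = 0.77²·1030527/4250 = 143.765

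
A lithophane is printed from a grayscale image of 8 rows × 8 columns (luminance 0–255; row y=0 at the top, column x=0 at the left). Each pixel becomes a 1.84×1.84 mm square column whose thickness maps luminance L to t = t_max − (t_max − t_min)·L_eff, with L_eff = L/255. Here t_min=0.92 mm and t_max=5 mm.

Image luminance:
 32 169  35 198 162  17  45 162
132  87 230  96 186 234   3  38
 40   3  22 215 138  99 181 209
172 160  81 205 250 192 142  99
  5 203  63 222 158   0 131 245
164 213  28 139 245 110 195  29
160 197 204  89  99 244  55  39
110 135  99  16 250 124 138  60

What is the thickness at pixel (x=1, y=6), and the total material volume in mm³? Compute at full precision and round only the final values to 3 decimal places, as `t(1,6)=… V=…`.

span = t_max - t_min = 5 - 0.92 = 4.080
L(1,6) = 197, L_eff = 197/255 = 0.772549
t(1,6) = 5 - 4.080·0.772549 = 1.848
Σt over all 8·8 pixels = 188.752
V = pitch²·Σt = 1.84²·188.752 = 639.039

t(1,6)=1.848 V=639.039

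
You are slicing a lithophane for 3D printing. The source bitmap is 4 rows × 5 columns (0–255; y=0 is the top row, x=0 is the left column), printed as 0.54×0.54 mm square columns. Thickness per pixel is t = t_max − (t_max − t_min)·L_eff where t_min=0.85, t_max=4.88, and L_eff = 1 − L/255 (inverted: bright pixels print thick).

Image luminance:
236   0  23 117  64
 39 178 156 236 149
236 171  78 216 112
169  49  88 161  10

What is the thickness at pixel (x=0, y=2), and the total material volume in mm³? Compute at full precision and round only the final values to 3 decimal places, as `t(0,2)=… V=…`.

t(0,2)=4.580 V=16.423

span = t_max - t_min = 4.88 - 0.85 = 4.030
L(0,2) = 236, L_eff = 1 - 236/255 = 0.074510 (inverted)
t(0,2) = 4.88 - 4.030·0.074510 = 4.580
Σt over all 4·5 pixels = 359041/6375 ≈ 56.3201569
V = pitch²·Σt = 0.54²·359041/6375 = 16.423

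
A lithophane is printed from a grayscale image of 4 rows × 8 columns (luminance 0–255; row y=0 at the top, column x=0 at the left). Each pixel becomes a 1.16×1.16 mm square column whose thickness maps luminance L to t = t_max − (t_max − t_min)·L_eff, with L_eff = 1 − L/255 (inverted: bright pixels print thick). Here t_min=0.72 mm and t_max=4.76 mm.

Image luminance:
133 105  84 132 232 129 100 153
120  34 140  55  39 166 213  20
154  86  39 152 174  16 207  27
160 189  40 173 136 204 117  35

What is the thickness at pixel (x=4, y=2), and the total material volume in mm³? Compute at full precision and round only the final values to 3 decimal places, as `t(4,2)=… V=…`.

span = t_max - t_min = 4.76 - 0.72 = 4.040
L(4,2) = 174, L_eff = 1 - 174/255 = 0.317647 (inverted)
t(4,2) = 4.76 - 4.040·0.317647 = 3.477
Σt over all 4·8 pixels = 527044/6375 ≈ 82.6735686
V = pitch²·Σt = 1.16²·527044/6375 = 111.246

t(4,2)=3.477 V=111.246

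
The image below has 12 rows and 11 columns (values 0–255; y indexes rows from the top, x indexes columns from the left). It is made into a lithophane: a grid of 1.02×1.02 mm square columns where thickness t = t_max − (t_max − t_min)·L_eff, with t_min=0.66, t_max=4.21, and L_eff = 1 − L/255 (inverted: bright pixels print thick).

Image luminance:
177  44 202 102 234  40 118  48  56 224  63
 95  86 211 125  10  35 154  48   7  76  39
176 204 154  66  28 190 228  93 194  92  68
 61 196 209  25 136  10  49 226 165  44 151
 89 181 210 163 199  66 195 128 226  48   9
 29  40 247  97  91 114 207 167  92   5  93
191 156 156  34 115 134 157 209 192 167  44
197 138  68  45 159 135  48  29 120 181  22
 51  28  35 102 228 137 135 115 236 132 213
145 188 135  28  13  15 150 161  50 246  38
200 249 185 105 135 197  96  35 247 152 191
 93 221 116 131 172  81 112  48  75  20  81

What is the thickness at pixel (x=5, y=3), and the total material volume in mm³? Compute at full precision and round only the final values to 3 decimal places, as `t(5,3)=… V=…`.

t(5,3)=0.799 V=320.573

span = t_max - t_min = 4.21 - 0.66 = 3.550
L(5,3) = 10, L_eff = 1 - 10/255 = 0.960784 (inverted)
t(5,3) = 4.21 - 3.550·0.960784 = 0.799
Σt over all 12·11 pixels = 1571437/5100 ≈ 308.1249020
V = pitch²·Σt = 1.02²·1571437/5100 = 320.573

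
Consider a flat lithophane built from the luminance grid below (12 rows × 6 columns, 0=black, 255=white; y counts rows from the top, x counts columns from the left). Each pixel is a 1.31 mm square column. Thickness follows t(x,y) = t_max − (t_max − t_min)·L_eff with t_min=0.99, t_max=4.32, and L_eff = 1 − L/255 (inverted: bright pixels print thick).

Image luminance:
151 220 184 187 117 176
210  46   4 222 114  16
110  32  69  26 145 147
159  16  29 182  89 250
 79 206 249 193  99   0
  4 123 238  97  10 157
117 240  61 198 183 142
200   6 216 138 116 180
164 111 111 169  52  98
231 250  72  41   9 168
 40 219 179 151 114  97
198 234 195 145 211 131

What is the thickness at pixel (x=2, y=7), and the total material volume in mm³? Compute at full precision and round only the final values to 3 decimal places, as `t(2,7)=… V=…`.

span = t_max - t_min = 4.32 - 0.99 = 3.330
L(2,7) = 216, L_eff = 1 - 216/255 = 0.152941 (inverted)
t(2,7) = 4.32 - 3.330·0.152941 = 3.811
Σt over all 12·6 pixels = 1665153/8500 ≈ 195.9003529
V = pitch²·Σt = 1.31²·1665153/8500 = 336.185

t(2,7)=3.811 V=336.185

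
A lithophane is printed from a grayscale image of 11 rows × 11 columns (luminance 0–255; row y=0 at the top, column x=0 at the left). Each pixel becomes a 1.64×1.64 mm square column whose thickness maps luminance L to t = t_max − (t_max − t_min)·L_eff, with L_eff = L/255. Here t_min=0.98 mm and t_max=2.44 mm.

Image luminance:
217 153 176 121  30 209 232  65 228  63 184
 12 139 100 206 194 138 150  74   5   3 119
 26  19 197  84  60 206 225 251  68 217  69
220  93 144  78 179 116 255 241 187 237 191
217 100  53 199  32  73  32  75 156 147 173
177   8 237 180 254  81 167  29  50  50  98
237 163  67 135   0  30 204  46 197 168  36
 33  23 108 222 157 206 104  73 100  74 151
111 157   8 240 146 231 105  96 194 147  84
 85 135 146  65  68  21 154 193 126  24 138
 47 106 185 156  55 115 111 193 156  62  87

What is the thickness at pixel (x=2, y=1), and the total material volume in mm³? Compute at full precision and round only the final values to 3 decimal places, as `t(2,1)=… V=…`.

t(2,1)=1.867 V=559.239

span = t_max - t_min = 2.44 - 0.98 = 1.460
L(2,1) = 100, L_eff = 100/255 = 0.392157
t(2,1) = 2.44 - 1.460·0.392157 = 1.867
Σt over all 11·11 pixels = 265106/1275 ≈ 207.9262745
V = pitch²·Σt = 1.64²·265106/1275 = 559.239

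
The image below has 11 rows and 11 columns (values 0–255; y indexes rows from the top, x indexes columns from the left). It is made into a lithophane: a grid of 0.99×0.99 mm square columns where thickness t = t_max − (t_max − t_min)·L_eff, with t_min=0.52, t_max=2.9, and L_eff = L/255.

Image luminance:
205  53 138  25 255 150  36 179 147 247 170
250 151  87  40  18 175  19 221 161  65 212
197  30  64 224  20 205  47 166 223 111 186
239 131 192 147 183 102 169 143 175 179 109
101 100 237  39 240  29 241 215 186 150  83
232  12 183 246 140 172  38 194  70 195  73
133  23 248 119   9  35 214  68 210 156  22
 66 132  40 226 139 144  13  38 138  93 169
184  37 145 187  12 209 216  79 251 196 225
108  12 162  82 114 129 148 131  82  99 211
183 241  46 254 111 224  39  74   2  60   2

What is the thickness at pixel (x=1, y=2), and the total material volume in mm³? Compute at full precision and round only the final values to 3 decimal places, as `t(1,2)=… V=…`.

span = t_max - t_min = 2.9 - 0.52 = 2.380
L(1,2) = 30, L_eff = 30/255 = 0.117647
t(1,2) = 2.9 - 2.380·0.117647 = 2.620
Σt over all 11·11 pixels = 150391/750 ≈ 200.5213333
V = pitch²·Σt = 0.99²·150391/750 = 196.531

t(1,2)=2.620 V=196.531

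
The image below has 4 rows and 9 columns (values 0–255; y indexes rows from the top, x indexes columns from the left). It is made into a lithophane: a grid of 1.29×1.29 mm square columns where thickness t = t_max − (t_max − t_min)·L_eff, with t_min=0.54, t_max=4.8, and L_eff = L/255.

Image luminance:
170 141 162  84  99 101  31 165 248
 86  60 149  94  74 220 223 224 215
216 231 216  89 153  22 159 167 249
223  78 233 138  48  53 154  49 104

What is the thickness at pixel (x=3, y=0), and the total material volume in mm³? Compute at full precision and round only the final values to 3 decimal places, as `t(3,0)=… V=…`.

t(3,0)=3.397 V=144.997

span = t_max - t_min = 4.8 - 0.54 = 4.260
L(3,0) = 84, L_eff = 84/255 = 0.329412
t(3,0) = 4.8 - 4.260·0.329412 = 3.397
Σt over all 4·9 pixels = 185156/2125 ≈ 87.1322353
V = pitch²·Σt = 1.29²·185156/2125 = 144.997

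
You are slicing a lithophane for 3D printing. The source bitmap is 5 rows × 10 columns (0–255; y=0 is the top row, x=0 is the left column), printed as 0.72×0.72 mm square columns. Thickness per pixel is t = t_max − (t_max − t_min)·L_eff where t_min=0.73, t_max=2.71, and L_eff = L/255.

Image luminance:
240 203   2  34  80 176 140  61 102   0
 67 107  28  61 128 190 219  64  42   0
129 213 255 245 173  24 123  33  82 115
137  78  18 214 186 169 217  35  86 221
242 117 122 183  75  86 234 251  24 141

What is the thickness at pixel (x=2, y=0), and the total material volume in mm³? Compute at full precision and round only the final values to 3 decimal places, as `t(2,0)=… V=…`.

t(2,0)=2.694 V=45.400

span = t_max - t_min = 2.71 - 0.73 = 1.980
L(2,0) = 2, L_eff = 2/255 = 0.007843
t(2,0) = 2.71 - 1.980·0.007843 = 2.694
Σt over all 5·10 pixels = 372199/4250 ≈ 87.5762353
V = pitch²·Σt = 0.72²·372199/4250 = 45.400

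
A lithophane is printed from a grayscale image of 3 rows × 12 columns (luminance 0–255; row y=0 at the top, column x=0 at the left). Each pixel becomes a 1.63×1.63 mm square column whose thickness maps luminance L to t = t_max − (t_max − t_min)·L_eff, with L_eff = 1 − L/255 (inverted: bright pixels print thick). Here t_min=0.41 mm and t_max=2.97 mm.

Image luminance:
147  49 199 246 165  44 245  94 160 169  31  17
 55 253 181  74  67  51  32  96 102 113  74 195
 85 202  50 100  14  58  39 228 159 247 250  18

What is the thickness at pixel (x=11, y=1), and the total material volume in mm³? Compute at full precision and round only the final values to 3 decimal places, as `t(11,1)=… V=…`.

span = t_max - t_min = 2.97 - 0.41 = 2.560
L(11,1) = 195, L_eff = 1 - 195/255 = 0.235294 (inverted)
t(11,1) = 2.97 - 2.560·0.235294 = 2.368
Σt over all 3·12 pixels = 369871/6375 ≈ 58.0189804
V = pitch²·Σt = 1.63²·369871/6375 = 154.151

t(11,1)=2.368 V=154.151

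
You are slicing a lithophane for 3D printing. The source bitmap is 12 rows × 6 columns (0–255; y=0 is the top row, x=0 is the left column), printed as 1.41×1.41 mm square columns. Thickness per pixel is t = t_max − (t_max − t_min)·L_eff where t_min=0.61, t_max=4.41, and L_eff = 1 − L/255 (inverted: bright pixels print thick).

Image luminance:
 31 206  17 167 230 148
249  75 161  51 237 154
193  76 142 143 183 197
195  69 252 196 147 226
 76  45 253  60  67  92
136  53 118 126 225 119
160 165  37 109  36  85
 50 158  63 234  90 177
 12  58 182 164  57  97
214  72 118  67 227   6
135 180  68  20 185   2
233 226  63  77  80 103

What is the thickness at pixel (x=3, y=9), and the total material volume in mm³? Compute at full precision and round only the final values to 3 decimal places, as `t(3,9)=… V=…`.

span = t_max - t_min = 4.41 - 0.61 = 3.800
L(3,9) = 67, L_eff = 1 - 67/255 = 0.737255 (inverted)
t(3,9) = 4.41 - 3.800·0.737255 = 1.608
Σt over all 12·6 pixels = 229373/1275 ≈ 179.9003922
V = pitch²·Σt = 1.41²·229373/1275 = 357.660

t(3,9)=1.608 V=357.660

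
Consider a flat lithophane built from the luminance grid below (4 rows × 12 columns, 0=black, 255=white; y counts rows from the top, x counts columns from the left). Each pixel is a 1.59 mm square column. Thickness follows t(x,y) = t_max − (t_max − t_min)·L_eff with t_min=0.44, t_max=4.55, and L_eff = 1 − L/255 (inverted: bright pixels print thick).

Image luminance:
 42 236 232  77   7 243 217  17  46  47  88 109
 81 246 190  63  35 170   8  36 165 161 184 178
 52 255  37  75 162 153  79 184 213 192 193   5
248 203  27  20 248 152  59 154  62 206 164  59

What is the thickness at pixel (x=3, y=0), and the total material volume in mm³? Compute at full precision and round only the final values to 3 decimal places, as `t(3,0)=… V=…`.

t(3,0)=1.681 V=301.135

span = t_max - t_min = 4.55 - 0.44 = 4.110
L(3,0) = 77, L_eff = 1 - 77/255 = 0.698039 (inverted)
t(3,0) = 4.55 - 4.110·0.698039 = 1.681
Σt over all 4·12 pixels = 50624/425 ≈ 119.1152941
V = pitch²·Σt = 1.59²·50624/425 = 301.135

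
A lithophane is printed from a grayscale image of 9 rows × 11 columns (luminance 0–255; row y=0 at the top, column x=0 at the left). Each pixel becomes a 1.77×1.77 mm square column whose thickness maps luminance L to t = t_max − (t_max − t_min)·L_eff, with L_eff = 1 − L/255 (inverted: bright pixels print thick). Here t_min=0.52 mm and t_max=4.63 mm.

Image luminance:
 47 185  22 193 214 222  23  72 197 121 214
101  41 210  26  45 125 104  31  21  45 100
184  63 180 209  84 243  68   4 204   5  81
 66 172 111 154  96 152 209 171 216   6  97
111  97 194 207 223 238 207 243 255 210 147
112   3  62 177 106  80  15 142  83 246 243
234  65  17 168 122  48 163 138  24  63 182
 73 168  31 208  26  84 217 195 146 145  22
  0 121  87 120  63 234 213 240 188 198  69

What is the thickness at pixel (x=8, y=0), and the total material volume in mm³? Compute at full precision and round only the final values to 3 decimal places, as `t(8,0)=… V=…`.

span = t_max - t_min = 4.63 - 0.52 = 4.110
L(8,0) = 197, L_eff = 1 - 197/255 = 0.227451 (inverted)
t(8,0) = 4.63 - 4.110·0.227451 = 3.695
Σt over all 9·11 pixels = 2164739/8500 ≈ 254.6751765
V = pitch²·Σt = 1.77²·2164739/8500 = 797.872

t(8,0)=3.695 V=797.872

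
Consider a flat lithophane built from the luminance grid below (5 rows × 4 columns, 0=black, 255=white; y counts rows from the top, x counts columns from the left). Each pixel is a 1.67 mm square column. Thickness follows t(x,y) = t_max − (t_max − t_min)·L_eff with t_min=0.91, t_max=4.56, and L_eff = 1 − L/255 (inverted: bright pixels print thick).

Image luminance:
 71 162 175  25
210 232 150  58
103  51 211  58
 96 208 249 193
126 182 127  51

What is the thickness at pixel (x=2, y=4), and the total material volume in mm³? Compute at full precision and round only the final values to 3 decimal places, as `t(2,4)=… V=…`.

t(2,4)=2.728 V=160.058

span = t_max - t_min = 4.56 - 0.91 = 3.650
L(2,4) = 127, L_eff = 1 - 127/255 = 0.501961 (inverted)
t(2,4) = 4.56 - 3.650·0.501961 = 2.728
Σt over all 5·4 pixels = 146347/2550 ≈ 57.3909804
V = pitch²·Σt = 1.67²·146347/2550 = 160.058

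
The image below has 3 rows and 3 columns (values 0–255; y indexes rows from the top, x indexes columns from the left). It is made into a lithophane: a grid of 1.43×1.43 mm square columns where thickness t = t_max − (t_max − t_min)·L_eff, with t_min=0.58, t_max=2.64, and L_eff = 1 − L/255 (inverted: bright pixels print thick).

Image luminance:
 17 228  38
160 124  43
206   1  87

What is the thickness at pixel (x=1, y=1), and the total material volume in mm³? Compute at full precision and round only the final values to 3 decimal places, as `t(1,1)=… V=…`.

t(1,1)=1.582 V=25.608

span = t_max - t_min = 2.64 - 0.58 = 2.060
L(1,1) = 124, L_eff = 1 - 124/255 = 0.513725 (inverted)
t(1,1) = 2.64 - 2.060·0.513725 = 1.582
Σt over all 3·3 pixels = 159667/12750 ≈ 12.5229020
V = pitch²·Σt = 1.43²·159667/12750 = 25.608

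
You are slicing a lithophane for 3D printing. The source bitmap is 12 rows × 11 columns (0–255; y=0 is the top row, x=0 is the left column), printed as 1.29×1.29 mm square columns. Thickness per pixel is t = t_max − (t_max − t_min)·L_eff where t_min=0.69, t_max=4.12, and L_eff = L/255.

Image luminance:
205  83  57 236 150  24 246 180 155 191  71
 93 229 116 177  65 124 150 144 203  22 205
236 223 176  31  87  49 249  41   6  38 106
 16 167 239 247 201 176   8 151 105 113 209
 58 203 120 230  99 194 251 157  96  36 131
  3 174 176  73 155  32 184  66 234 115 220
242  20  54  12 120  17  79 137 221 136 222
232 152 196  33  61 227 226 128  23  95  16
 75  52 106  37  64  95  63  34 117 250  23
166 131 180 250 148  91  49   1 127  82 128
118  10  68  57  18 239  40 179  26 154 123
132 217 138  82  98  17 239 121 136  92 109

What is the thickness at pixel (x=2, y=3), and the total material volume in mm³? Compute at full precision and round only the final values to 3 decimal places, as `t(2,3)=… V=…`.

t(2,3)=0.905 V=539.298

span = t_max - t_min = 4.12 - 0.69 = 3.430
L(2,3) = 239, L_eff = 239/255 = 0.937255
t(2,3) = 4.12 - 3.430·0.937255 = 0.905
Σt over all 12·11 pixels = 1377331/4250 ≈ 324.0778824
V = pitch²·Σt = 1.29²·1377331/4250 = 539.298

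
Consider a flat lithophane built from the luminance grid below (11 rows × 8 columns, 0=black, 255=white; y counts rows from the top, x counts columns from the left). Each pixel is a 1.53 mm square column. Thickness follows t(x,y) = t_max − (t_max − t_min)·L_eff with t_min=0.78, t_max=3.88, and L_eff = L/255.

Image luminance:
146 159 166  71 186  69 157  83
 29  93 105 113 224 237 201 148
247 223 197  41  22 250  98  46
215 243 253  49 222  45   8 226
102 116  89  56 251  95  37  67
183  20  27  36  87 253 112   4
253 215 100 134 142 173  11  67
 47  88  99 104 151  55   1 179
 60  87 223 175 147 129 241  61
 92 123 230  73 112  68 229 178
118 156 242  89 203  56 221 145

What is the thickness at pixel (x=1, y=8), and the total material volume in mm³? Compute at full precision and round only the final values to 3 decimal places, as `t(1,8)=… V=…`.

t(1,8)=2.822 V=475.311

span = t_max - t_min = 3.88 - 0.78 = 3.100
L(1,8) = 87, L_eff = 87/255 = 0.341176
t(1,8) = 3.88 - 3.100·0.341176 = 2.822
Σt over all 11·8 pixels = 258884/1275 ≈ 203.0462745
V = pitch²·Σt = 1.53²·258884/1275 = 475.311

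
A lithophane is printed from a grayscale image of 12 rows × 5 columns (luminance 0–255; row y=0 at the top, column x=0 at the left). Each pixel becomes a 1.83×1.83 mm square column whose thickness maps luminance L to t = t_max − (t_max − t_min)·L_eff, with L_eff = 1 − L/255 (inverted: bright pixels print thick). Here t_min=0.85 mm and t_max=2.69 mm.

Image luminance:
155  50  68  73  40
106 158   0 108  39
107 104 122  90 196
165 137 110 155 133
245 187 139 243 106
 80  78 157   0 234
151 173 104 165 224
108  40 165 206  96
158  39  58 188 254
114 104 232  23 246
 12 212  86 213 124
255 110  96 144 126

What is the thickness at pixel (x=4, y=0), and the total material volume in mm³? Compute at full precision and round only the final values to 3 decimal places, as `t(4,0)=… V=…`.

t(4,0)=1.139 V=359.544

span = t_max - t_min = 2.69 - 0.85 = 1.840
L(4,0) = 40, L_eff = 1 - 40/255 = 0.843137 (inverted)
t(4,0) = 2.69 - 1.840·0.843137 = 1.139
Σt over all 12·5 pixels = 684431/6375 ≈ 107.3617255
V = pitch²·Σt = 1.83²·684431/6375 = 359.544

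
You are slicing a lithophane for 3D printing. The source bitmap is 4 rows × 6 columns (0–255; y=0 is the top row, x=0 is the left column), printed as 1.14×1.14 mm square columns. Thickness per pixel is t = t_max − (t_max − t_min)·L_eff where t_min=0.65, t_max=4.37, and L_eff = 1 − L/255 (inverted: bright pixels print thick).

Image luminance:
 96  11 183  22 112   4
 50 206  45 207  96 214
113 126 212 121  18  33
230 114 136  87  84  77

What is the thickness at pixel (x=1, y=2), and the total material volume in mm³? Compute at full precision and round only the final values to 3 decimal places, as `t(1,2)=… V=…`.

t(1,2)=2.488 V=69.510

span = t_max - t_min = 4.37 - 0.65 = 3.720
L(1,2) = 126, L_eff = 1 - 126/255 = 0.505882 (inverted)
t(1,2) = 4.37 - 3.720·0.505882 = 2.488
Σt over all 4·6 pixels = 113657/2125 ≈ 53.4856471
V = pitch²·Σt = 1.14²·113657/2125 = 69.510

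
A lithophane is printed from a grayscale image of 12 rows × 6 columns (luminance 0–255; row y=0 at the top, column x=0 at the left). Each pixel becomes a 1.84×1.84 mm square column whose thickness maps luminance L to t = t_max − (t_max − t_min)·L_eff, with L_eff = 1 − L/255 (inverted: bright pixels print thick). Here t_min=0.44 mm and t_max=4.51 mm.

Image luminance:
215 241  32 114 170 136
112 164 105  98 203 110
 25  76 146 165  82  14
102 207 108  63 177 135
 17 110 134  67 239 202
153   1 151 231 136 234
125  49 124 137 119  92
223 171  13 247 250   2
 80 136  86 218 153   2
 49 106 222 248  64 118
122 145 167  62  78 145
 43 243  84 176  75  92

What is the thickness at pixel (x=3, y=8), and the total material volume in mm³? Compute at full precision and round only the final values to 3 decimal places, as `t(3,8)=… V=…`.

t(3,8)=3.919 V=601.206

span = t_max - t_min = 4.51 - 0.44 = 4.070
L(3,8) = 218, L_eff = 1 - 218/255 = 0.145098 (inverted)
t(3,8) = 4.51 - 4.070·0.145098 = 3.919
Σt over all 12·6 pixels = 1509409/8500 ≈ 177.5775294
V = pitch²·Σt = 1.84²·1509409/8500 = 601.206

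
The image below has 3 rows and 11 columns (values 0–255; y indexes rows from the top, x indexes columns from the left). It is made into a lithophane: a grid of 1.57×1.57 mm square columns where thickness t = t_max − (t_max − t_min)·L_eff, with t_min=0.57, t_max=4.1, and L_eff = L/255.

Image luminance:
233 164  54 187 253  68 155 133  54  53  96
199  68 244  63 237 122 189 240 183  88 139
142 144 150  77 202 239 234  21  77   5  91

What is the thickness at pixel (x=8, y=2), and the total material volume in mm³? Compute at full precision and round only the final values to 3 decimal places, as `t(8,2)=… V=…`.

t(8,2)=3.034 V=176.404

span = t_max - t_min = 4.1 - 0.57 = 3.530
L(8,2) = 77, L_eff = 77/255 = 0.301961
t(8,2) = 4.1 - 3.530·0.301961 = 3.034
Σt over all 3·11 pixels = 912469/12750 ≈ 71.5661961
V = pitch²·Σt = 1.57²·912469/12750 = 176.404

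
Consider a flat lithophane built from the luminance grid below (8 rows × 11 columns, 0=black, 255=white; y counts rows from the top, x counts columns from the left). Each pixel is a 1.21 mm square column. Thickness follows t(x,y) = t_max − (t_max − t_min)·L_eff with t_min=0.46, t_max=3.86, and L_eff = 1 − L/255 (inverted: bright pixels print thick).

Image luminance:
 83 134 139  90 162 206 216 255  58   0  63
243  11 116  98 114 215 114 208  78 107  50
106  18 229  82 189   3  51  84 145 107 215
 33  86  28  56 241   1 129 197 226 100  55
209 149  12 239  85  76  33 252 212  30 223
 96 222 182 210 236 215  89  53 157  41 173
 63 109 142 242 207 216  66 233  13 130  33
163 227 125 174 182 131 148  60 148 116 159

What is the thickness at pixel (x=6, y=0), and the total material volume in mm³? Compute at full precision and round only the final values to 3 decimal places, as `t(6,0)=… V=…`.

t(6,0)=3.340 V=282.239

span = t_max - t_min = 3.86 - 0.46 = 3.400
L(6,0) = 216, L_eff = 1 - 216/255 = 0.152941 (inverted)
t(6,0) = 3.86 - 3.400·0.152941 = 3.340
Σt over all 8·11 pixels = 14458/75 ≈ 192.7733333
V = pitch²·Σt = 1.21²·14458/75 = 282.239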